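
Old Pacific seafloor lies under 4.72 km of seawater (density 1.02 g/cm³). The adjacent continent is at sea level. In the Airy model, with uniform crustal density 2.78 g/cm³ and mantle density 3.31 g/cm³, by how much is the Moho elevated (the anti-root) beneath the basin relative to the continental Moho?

By Archimedes' principle applied to the lithosphere: replacing crust with seawater at the top is compensated by replacing crust with mantle at the base: d (ρ_c − ρ_w) = a (ρ_m − ρ_c).
a = d (ρ_c − ρ_w)/(ρ_m − ρ_c) = 4.72 km × 1.76/0.53 = 15.7 km.

15.7 km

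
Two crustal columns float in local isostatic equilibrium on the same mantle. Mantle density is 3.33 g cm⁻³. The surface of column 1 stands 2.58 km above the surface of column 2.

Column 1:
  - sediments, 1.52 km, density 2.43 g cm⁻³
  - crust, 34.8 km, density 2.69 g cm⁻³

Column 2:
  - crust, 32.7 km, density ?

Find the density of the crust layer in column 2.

2.87 g cm⁻³

Take the compensation level at the base of the deeper column (depth z_c below the surface of column 1) and equate Σ ρ_i t_i down to z_c; mantle fills any gap and the z_c terms cancel.
Column 1: 1.52×2.43 + 34.8×2.69 + (z_c − 36.32)×3.33
Column 2: 2.58×0 + 32.7×ρ + (z_c − 2.58 − 32.7)×3.33
The z_c×3.33 term appears on both sides and cancels. Collect the known terms of each column as K = Σ(ρt)_known − 3.33 × (depth of known layers): K_1 = 97.3056 − 3.33×36.32 = −23.64; K_2 = 0 − 3.33×(2.58 + 32.7) = −117.4824.
Balance: K_1 = K_2 + 32.7×ρ, so ρ = (K_1 − K_2)/32.7 = 93.8424/32.7 = 2.87 g cm⁻³.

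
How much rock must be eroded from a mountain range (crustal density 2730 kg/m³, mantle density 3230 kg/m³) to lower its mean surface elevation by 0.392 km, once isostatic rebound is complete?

2.53 km

Net drop Δ = e − u = e − e ρ_c/ρ_m = e (ρ_m − ρ_c)/ρ_m.
e = Δ ρ_m/(ρ_m − ρ_c) = 0.392 km × 3230/500 = 2.53 km.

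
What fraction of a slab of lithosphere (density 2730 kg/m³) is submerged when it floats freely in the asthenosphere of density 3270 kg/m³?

83.5%

Submerged fraction = ρ_obj/ρ_fluid = 2730/3270 = 83.5%.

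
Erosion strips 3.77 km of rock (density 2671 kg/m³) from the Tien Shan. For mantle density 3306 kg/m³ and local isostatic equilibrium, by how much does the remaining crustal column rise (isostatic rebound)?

Unloading: uplift u = e ρ_c/ρ_m = 3.77 km × 2671/3306 = 3.05 km.

3.05 km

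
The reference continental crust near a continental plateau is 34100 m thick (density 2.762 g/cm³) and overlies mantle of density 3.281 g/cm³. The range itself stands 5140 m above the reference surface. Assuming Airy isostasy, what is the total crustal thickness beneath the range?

Root depth r = h ρ_c / (ρ_m − ρ_c) = 5140 m × 2.762 / 0.519 = 27350 m.
Total thickness = T + h + r = 34100 m + 5140 m + 27350 m = 66600 m.

66600 m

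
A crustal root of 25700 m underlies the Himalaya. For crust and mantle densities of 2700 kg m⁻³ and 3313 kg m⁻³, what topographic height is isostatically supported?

Isostatic balance requires: ρ_c h = (ρ_m − ρ_c) r.
h = r (ρ_m − ρ_c) / ρ_c = 25700 m × (3313 − 2700) / 2700 = 5830 m.

5830 m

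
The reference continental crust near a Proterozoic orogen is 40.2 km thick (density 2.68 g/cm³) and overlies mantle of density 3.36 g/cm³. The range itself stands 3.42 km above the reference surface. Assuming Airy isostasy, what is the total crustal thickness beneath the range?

Root depth r = h ρ_c / (ρ_m − ρ_c) = 3.42 km × 2.68 / 0.68 = 13.48 km.
Total thickness = T + h + r = 40.2 km + 3.42 km + 13.48 km = 57.1 km.

57.1 km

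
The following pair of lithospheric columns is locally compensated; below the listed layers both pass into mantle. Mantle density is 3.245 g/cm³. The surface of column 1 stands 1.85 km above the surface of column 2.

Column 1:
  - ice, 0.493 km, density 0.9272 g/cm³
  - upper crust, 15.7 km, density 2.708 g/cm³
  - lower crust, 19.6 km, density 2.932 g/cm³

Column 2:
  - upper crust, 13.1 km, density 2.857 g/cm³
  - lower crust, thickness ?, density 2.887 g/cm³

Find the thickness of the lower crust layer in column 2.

Take the compensation level at the base of the deeper column (depth z_c below the surface of column 1) and equate Σ ρ_i t_i down to z_c; mantle fills any gap and the z_c terms cancel.
Column 1: 0.493×0.9272 + 15.7×2.708 + 19.6×2.932 + (z_c − 35.793)×3.245
Column 2: 1.85×0 + 13.1×2.857 + x×2.887 + (z_c − 1.85 − 13.1 − x)×3.245
The z_c×3.245 term appears on both sides and cancels. Collect the known terms of each column as K = Σ(ρt)_known − 3.245 × (depth of known layers): K_1 = 100.43991 − 3.245×35.793 = −15.7083754; K_2 = 37.4267 − 3.245×(1.85 + 13.1) = −11.08605.
Balance: K_1 = K_2 − x×(3.245 − 2.887), so x = (K_2 − K_1)/(3.245 − 2.887) = 4.62233/0.358 = 12.9 km.

12.9 km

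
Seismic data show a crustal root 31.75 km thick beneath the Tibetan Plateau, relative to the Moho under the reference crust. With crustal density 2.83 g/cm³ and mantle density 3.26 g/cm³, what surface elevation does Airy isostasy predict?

4.82 km

By Archimedes' principle applied to the lithosphere: ρ_c h = (ρ_m − ρ_c) r.
h = r (ρ_m − ρ_c) / ρ_c = 31.75 km × (3.26 − 2.83) / 2.83 = 4.82 km.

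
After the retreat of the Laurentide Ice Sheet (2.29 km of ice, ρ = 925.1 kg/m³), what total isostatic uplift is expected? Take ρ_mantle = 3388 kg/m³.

0.625 km

Removing the load lets mantle flow back in; uplift u satisfies ρ_ice t = ρ_m u.
u = t ρ_ice/ρ_m = 2.29 km × 925.1/3388 = 0.625 km.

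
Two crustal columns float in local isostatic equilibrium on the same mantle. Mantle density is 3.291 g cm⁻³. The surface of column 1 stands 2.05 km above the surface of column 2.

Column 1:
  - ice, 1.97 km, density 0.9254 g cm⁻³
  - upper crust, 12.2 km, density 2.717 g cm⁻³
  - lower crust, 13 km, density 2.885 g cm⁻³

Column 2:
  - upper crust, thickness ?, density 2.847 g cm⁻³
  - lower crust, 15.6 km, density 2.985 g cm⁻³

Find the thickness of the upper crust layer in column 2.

Take the compensation level at the base of the deeper column (depth z_c below the surface of column 1) and equate Σ ρ_i t_i down to z_c; mantle fills any gap and the z_c terms cancel.
Column 1: 1.97×0.9254 + 12.2×2.717 + 13×2.885 + (z_c − 27.17)×3.291
Column 2: 2.05×0 + x×2.847 + 15.6×2.985 + (z_c − 2.05 − 15.6 − x)×3.291
The z_c×3.291 term appears on both sides and cancels. Collect the known terms of each column as K = Σ(ρt)_known − 3.291 × (depth of known layers): K_1 = 72.475438 − 3.291×27.17 = −16.941032; K_2 = 46.566 − 3.291×(2.05 + 15.6) = −11.52015.
Balance: K_1 = K_2 − x×(3.291 − 2.847), so x = (K_2 − K_1)/(3.291 − 2.847) = 5.42088/0.444 = 12.2 km.

12.2 km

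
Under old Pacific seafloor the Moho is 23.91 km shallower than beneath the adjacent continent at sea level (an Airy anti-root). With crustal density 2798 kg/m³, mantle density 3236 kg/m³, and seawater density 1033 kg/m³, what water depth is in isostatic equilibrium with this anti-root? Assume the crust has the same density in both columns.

Replacing a thickness d of crust by seawater at the top must be balanced by replacing crust with mantle at the base: d (ρ_c − ρ_w) = a (ρ_m − ρ_c).
d = a (ρ_m − ρ_c)/(ρ_c − ρ_w) = 23.91 km × 438/1765 = 5.93 km.

5.93 km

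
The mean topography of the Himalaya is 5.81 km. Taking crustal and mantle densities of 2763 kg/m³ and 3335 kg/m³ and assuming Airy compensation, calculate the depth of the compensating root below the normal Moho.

28.1 km

Balancing pressure at the compensation depth: the weight of the topography is balanced by the buoyancy of the root, ρ_c h = (ρ_m − ρ_c) r.
r = h · ρ_c / (ρ_m − ρ_c) = 5.81 km × 2763 / (3335 − 2763) = 28.1 km.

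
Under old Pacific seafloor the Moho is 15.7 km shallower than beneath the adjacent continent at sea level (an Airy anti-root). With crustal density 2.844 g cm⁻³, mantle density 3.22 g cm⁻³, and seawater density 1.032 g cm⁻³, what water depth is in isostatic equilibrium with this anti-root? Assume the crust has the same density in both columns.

3.26 km

Replacing a thickness d of crust by seawater at the top must be balanced by replacing crust with mantle at the base: d (ρ_c − ρ_w) = a (ρ_m − ρ_c).
d = a (ρ_m − ρ_c)/(ρ_c − ρ_w) = 15.7 km × 0.376/1.812 = 3.26 km.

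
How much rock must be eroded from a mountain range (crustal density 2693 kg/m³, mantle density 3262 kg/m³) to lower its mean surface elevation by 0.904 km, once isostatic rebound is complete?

5.18 km

Net drop Δ = e − u = e − e ρ_c/ρ_m = e (ρ_m − ρ_c)/ρ_m.
e = Δ ρ_m/(ρ_m − ρ_c) = 0.904 km × 3262/569 = 5.18 km.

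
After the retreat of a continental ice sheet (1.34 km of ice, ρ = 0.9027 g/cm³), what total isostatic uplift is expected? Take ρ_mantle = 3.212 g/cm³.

Removing the load lets mantle flow back in; uplift u satisfies ρ_ice t = ρ_m u.
u = t ρ_ice/ρ_m = 1.34 km × 0.9027/3.212 = 0.377 km.

0.377 km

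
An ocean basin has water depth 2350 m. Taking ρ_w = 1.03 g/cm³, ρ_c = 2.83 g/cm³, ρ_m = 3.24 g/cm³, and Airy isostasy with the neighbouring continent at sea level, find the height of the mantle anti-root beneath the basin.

By Archimedes' principle applied to the lithosphere: replacing crust with seawater at the top is compensated by replacing crust with mantle at the base: d (ρ_c − ρ_w) = a (ρ_m − ρ_c).
a = d (ρ_c − ρ_w)/(ρ_m − ρ_c) = 2350 m × 1.8/0.41 = 10300 m.

10300 m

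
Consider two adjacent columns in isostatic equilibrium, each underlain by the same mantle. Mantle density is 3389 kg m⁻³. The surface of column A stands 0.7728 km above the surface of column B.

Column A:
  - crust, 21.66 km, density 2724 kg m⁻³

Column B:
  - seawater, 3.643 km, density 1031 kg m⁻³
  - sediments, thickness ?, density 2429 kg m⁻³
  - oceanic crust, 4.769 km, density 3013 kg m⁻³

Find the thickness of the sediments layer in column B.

Take the compensation level at the base of the deeper column (depth z_c below the surface of column A) and equate Σ ρ_i t_i down to z_c; mantle fills any gap and the z_c terms cancel.
Column A: 21.66×2724 + (z_c − 21.66)×3389
Column B: 0.7728×0 + 3.643×1031 + x×2429 + 4.769×3013 + (z_c − 0.7728 − 8.412 − x)×3389
The z_c×3389 term appears on both sides and cancels. Collect the known terms of each column as K = Σ(ρt)_known − 3389 × (depth of known layers): K_A = 59001.84 − 3389×21.66 = −14403.9; K_B = 18124.93 − 3389×(0.7728 + 8.412) = −13002.3572.
Balance: K_A = K_B − x×(3389 − 2429), so x = (K_B − K_A)/(3389 − 2429) = 1401.54/960 = 1.46 km.

1.46 km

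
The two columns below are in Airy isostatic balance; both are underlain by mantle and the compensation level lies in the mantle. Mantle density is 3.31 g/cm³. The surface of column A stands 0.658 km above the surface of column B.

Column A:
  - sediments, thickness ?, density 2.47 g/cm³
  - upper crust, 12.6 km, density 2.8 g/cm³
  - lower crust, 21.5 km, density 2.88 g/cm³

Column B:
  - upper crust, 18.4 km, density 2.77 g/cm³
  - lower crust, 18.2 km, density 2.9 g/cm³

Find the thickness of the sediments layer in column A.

4.65 km

Take the compensation level at the base of the deeper column (depth z_c below the surface of column A) and equate Σ ρ_i t_i down to z_c; mantle fills any gap and the z_c terms cancel.
Column A: x×2.47 + 12.6×2.8 + 21.5×2.88 + (z_c − 34.1 − x)×3.31
Column B: 0.658×0 + 18.4×2.77 + 18.2×2.9 + (z_c − 0.658 − 36.6)×3.31
The z_c×3.31 term appears on both sides and cancels. Collect the known terms of each column as K = Σ(ρt)_known − 3.31 × (depth of known layers): K_A = 97.2 − 3.31×34.1 = −15.671; K_B = 103.748 − 3.31×(0.658 + 36.6) = −19.57598.
Balance: K_A − x×(3.31 − 2.47) = K_B, so x = (K_A − K_B)/(3.31 − 2.47) = 3.90498/0.84 = 4.65 km.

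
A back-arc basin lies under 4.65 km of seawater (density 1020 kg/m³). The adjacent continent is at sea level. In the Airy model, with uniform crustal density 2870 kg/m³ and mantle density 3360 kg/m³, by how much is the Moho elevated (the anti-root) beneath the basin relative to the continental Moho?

Isostatic balance requires: replacing crust with seawater at the top is compensated by replacing crust with mantle at the base: d (ρ_c − ρ_w) = a (ρ_m − ρ_c).
a = d (ρ_c − ρ_w)/(ρ_m − ρ_c) = 4.65 km × 1850/490 = 17.6 km.

17.6 km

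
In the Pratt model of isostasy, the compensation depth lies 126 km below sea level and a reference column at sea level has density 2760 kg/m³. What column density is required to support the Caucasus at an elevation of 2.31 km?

2710 kg/m³

Pratt balance: ρ_ref D = ρ (D + h).
ρ = ρ_ref D/(D + h) = 2760 × 126 km/(126 km + 2.31 km) = 2710 kg/m³.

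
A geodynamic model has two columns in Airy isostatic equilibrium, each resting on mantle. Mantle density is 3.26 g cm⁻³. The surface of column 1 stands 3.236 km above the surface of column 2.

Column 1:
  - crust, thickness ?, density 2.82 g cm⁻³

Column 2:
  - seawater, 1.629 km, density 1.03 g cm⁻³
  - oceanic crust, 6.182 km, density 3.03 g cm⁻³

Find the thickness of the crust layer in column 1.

Take the compensation level at the base of the deeper column (depth z_c below the surface of column 1) and equate Σ ρ_i t_i down to z_c; mantle fills any gap and the z_c terms cancel.
Column 1: x×2.82 + (z_c − 0 − x)×3.26
Column 2: 3.236×0 + 1.629×1.03 + 6.182×3.03 + (z_c − 3.236 − 7.811)×3.26
The z_c×3.26 term appears on both sides and cancels. Collect the known terms of each column as K = Σ(ρt)_known − 3.26 × (depth of known layers): K_1 = 0 − 3.26×0 = 0; K_2 = 20.40933 − 3.26×(3.236 + 7.811) = −15.60389.
Balance: K_1 − x×(3.26 − 2.82) = K_2, so x = (K_1 − K_2)/(3.26 − 2.82) = 15.6039/0.44 = 35.5 km.

35.5 km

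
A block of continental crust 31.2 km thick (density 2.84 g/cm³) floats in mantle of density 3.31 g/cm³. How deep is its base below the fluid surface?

Draft d = t ρ_obj/ρ_fluid = 31.2 km × 2.84/3.31 = 26.8 km.

26.8 km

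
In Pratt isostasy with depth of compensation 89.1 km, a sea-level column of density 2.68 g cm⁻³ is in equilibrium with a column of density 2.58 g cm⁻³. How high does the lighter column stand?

ρ_ref D = ρ (D + h) → h = D (ρ_ref − ρ)/ρ.
h = 89.1 km × (2.68 − 2.58)/2.58 = 3.45 km.

3.45 km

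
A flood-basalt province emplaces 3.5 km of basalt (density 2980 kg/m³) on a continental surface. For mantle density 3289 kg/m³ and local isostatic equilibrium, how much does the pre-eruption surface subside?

Subaerial loading: s = t ρ_load / ρ_m.
s = 3.5 km × 2980/3289 = 3.17 km.

3.17 km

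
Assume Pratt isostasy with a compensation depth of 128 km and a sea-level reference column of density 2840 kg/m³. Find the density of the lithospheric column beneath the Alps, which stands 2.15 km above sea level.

2790 kg/m³

Pratt balance: ρ_ref D = ρ (D + h).
ρ = ρ_ref D/(D + h) = 2840 × 128 km/(128 km + 2.15 km) = 2790 kg/m³.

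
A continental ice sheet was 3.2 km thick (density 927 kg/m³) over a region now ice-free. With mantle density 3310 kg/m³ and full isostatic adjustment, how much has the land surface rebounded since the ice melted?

Removing the load lets mantle flow back in; uplift u satisfies ρ_ice t = ρ_m u.
u = t ρ_ice/ρ_m = 3.2 km × 927/3310 = 0.896 km.

0.896 km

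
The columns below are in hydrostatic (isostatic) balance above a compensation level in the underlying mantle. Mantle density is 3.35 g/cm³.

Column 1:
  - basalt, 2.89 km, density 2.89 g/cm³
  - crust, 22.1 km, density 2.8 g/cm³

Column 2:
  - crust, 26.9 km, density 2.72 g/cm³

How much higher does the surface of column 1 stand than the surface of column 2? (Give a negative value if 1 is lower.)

−1.03 km

For any compensation level in the mantle, the mantle terms cancel and isostasy reduces to e = (Σt_1 − Σt_2) − (Σ(ρt)_1 − Σ(ρt)_2) / ρ_m.
Σt_1 = 24.99 km; Σt_2 = 26.9 km; Σ(ρt)_1 = 70.2321; Σ(ρt)_2 = 73.168 (in km·g/cm³).
e = (24.99 − 26.9) − (70.2321 − 73.168) / 3.35 = −1.03 km.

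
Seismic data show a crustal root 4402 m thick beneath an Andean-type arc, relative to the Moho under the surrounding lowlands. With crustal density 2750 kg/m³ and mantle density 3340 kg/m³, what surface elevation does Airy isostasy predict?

944 m

By Archimedes' principle applied to the lithosphere: ρ_c h = (ρ_m − ρ_c) r.
h = r (ρ_m − ρ_c) / ρ_c = 4402 m × (3340 − 2750) / 2750 = 944 m.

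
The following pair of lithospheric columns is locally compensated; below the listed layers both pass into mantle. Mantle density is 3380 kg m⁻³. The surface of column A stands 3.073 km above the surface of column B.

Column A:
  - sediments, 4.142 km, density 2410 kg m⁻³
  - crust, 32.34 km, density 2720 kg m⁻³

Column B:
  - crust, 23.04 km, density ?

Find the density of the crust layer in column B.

Take the compensation level at the base of the deeper column (depth z_c below the surface of column A) and equate Σ ρ_i t_i down to z_c; mantle fills any gap and the z_c terms cancel.
Column A: 4.142×2410 + 32.34×2720 + (z_c − 36.482)×3380
Column B: 3.073×0 + 23.04×ρ + (z_c − 3.073 − 23.04)×3380
The z_c×3380 term appears on both sides and cancels. Collect the known terms of each column as K = Σ(ρt)_known − 3380 × (depth of known layers): K_A = 97947.02 − 3380×36.482 = −25362.14; K_B = 0 − 3380×(3.073 + 23.04) = −88261.94.
Balance: K_A = K_B + 23.04×ρ, so ρ = (K_A − K_B)/23.04 = 62899.8/23.04 = 2730 kg m⁻³.

2730 kg m⁻³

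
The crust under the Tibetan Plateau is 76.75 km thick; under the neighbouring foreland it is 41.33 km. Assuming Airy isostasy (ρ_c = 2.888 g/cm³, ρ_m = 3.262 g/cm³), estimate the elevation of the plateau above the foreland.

4.06 km

Excess crust Δ = 76.75 km − 41.33 km = 35.42 km, split between elevation h and root r with h + r = Δ.
Airy balance ρ_c h = (ρ_m − ρ_c) r gives r = h ρ_c/(ρ_m − ρ_c), so h (1 + ρ_c/(ρ_m − ρ_c)) = Δ, i.e. h = Δ (ρ_m − ρ_c)/ρ_m.
h = 35.42 km × 0.374/3.262 = 4.06 km.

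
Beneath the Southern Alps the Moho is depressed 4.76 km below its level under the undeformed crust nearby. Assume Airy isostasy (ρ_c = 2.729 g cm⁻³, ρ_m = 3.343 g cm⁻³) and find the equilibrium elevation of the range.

1.07 km

Equating mass per unit area of the two columns: ρ_c h = (ρ_m − ρ_c) r.
h = r (ρ_m − ρ_c) / ρ_c = 4.76 km × (3.343 − 2.729) / 2.729 = 1.07 km.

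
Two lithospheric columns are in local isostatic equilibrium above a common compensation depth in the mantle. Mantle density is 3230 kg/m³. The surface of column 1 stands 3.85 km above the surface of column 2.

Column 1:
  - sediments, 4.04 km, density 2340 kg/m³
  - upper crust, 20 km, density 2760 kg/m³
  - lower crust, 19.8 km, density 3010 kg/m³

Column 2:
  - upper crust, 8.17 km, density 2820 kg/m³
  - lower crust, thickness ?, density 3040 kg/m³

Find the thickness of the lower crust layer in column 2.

Take the compensation level at the base of the deeper column (depth z_c below the surface of column 1) and equate Σ ρ_i t_i down to z_c; mantle fills any gap and the z_c terms cancel.
Column 1: 4.04×2340 + 20×2760 + 19.8×3010 + (z_c − 43.84)×3230
Column 2: 3.85×0 + 8.17×2820 + x×3040 + (z_c − 3.85 − 8.17 − x)×3230
The z_c×3230 term appears on both sides and cancels. Collect the known terms of each column as K = Σ(ρt)_known − 3230 × (depth of known layers): K_1 = 124251.6 − 3230×43.84 = −17351.6; K_2 = 23039.4 − 3230×(3.85 + 8.17) = −15785.2.
Balance: K_1 = K_2 − x×(3230 − 3040), so x = (K_2 − K_1)/(3230 − 3040) = 1566.4/190 = 8.24 km.

8.24 km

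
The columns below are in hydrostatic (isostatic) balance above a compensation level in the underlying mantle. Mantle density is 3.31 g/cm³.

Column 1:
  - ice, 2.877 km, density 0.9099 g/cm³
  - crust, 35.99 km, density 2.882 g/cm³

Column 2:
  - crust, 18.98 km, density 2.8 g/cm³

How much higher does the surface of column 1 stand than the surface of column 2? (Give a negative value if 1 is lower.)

3.82 km

For any compensation level in the mantle, the mantle terms cancel and isostasy reduces to e = (Σt_1 − Σt_2) − (Σ(ρt)_1 − Σ(ρt)_2) / ρ_m.
Σt_1 = 38.867 km; Σt_2 = 18.98 km; Σ(ρt)_1 = 106.340962; Σ(ρt)_2 = 53.144 (in km·g/cm³).
e = (38.867 − 18.98) − (106.340962 − 53.144) / 3.31 = 3.82 km.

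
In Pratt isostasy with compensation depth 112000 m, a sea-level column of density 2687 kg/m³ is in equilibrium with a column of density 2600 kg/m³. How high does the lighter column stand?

ρ_ref D = ρ (D + h) → h = D (ρ_ref − ρ)/ρ.
h = 112000 m × (2687 − 2600)/2600 = 3750 m.

3750 m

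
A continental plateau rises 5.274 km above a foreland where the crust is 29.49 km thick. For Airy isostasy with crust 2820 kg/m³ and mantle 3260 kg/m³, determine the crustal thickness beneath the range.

68.6 km

Root depth r = h ρ_c / (ρ_m − ρ_c) = 5.274 km × 2820 / 440 = 33.8 km.
Total thickness = T + h + r = 29.49 km + 5.274 km + 33.8 km = 68.6 km.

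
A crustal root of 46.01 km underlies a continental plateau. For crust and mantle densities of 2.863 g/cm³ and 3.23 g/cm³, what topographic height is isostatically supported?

Isostatic balance requires: ρ_c h = (ρ_m − ρ_c) r.
h = r (ρ_m − ρ_c) / ρ_c = 46.01 km × (3.23 − 2.863) / 2.863 = 5.9 km.

5.9 km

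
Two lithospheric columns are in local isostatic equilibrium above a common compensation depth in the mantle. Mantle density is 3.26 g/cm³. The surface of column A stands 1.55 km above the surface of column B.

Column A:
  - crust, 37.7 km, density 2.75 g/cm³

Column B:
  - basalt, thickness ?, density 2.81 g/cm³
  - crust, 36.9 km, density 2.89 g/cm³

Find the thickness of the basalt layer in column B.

Take the compensation level at the base of the deeper column (depth z_c below the surface of column A) and equate Σ ρ_i t_i down to z_c; mantle fills any gap and the z_c terms cancel.
Column A: 37.7×2.75 + (z_c − 37.7)×3.26
Column B: 1.55×0 + x×2.81 + 36.9×2.89 + (z_c − 1.55 − 36.9 − x)×3.26
The z_c×3.26 term appears on both sides and cancels. Collect the known terms of each column as K = Σ(ρt)_known − 3.26 × (depth of known layers): K_A = 103.675 − 3.26×37.7 = −19.227; K_B = 106.641 − 3.26×(1.55 + 36.9) = −18.706.
Balance: K_A = K_B − x×(3.26 − 2.81), so x = (K_B − K_A)/(3.26 − 2.81) = 0.521/0.45 = 1.16 km.

1.16 km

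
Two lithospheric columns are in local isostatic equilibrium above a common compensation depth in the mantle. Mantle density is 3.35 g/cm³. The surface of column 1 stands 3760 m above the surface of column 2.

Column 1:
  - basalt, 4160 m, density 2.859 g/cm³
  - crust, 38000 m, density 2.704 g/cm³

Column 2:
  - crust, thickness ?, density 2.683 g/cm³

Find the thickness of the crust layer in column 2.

Take the compensation level at the base of the deeper column (depth z_c below the surface of column 1) and equate Σ ρ_i t_i down to z_c; mantle fills any gap and the z_c terms cancel.
Column 1: 4160×2.859 + 38000×2.704 + (z_c − 42160)×3.35
Column 2: 3760×0 + x×2.683 + (z_c − 3760 − 0 − x)×3.35
The z_c×3.35 term appears on both sides and cancels. Collect the known terms of each column as K = Σ(ρt)_known − 3.35 × (depth of known layers): K_1 = 114645.44 − 3.35×42160 = −26590.56; K_2 = 0 − 3.35×(3760 + 0) = −12596.
Balance: K_1 = K_2 − x×(3.35 − 2.683), so x = (K_2 − K_1)/(3.35 − 2.683) = 13994.6/0.667 = 21000 m.

21000 m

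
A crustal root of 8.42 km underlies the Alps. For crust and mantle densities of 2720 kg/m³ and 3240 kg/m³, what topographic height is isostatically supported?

1.61 km

For local isostatic compensation: ρ_c h = (ρ_m − ρ_c) r.
h = r (ρ_m − ρ_c) / ρ_c = 8.42 km × (3240 − 2720) / 2720 = 1.61 km.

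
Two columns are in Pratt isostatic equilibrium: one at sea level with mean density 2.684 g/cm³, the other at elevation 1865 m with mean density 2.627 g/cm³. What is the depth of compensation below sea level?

86000 m

ρ_ref D = ρ (D + h) → D (ρ_ref − ρ) = ρ h.
D = ρ h/(ρ_ref − ρ) = 2.627 × 1865 m/(2.684 − 2.627) = 86000 m.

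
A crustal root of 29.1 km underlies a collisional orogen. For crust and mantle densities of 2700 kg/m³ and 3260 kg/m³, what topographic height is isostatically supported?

6.04 km

Equating mass per unit area of the two columns: ρ_c h = (ρ_m − ρ_c) r.
h = r (ρ_m − ρ_c) / ρ_c = 29.1 km × (3260 − 2700) / 2700 = 6.04 km.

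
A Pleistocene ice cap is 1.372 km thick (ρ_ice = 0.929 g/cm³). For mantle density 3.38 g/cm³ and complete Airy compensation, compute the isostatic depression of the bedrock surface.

0.377 km

Isostatic balance requires: the ice load ρ_ice t is balanced by mantle displaced below, ρ_m s.
s = t ρ_ice / ρ_m = 1.372 km × 0.929/3.38 = 0.377 km.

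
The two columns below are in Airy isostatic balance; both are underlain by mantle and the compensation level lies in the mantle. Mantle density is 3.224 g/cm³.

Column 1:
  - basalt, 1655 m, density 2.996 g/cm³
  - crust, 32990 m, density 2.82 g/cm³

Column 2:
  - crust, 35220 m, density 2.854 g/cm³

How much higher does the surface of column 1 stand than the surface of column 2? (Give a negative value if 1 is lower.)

209 m

For any compensation level in the mantle, the mantle terms cancel and isostasy reduces to e = (Σt_1 − Σt_2) − (Σ(ρt)_1 − Σ(ρt)_2) / ρ_m.
Σt_1 = 34645 m; Σt_2 = 35220 m; Σ(ρt)_1 = 97990.18; Σ(ρt)_2 = 100517.88 (in m·g/cm³).
e = (34645 − 35220) − (97990.18 − 100517.88) / 3.224 = 209 m.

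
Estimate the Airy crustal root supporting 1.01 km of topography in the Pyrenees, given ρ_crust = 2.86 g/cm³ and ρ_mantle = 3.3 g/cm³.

For local isostatic compensation: the weight of the topography is balanced by the buoyancy of the root, ρ_c h = (ρ_m − ρ_c) r.
r = h · ρ_c / (ρ_m − ρ_c) = 1.01 km × 2.86 / (3.3 − 2.86) = 6.57 km.

6.57 km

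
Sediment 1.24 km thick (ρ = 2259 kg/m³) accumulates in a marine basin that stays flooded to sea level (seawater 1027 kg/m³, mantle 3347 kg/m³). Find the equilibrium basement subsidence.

0.658 km

Submarine loading: the sediment displaces seawater, and the subsidence is in turn flooded, so s (ρ_m − ρ_w) = t (ρ_sed − ρ_w).
s = 1.24 km × (2259 − 1027) / (3347 − 1027) = 0.658 km.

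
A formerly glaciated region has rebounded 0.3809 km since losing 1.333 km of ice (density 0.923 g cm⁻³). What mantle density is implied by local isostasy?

3.23 g cm⁻³

ρ_m = ρ_ice t / u = 0.923 × 1.333 km/0.3809 km = 3.23 g cm⁻³.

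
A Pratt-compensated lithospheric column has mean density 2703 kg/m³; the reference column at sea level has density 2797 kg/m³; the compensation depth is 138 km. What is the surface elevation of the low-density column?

4.8 km

ρ_ref D = ρ (D + h) → h = D (ρ_ref − ρ)/ρ.
h = 138 km × (2797 − 2703)/2703 = 4.8 km.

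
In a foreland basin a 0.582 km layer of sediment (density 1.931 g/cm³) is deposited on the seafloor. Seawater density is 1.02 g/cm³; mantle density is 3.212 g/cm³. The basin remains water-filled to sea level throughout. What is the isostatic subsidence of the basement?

0.242 km

Submarine loading: the sediment displaces seawater, and the subsidence is in turn flooded, so s (ρ_m − ρ_w) = t (ρ_sed − ρ_w).
s = 0.582 km × (1.931 − 1.02) / (3.212 − 1.02) = 0.242 km.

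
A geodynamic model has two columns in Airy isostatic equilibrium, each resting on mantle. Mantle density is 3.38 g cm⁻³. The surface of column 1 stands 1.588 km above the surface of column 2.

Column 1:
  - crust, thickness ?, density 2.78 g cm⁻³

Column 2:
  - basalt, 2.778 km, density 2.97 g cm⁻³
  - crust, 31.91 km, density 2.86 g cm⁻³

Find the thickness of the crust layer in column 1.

Take the compensation level at the base of the deeper column (depth z_c below the surface of column 1) and equate Σ ρ_i t_i down to z_c; mantle fills any gap and the z_c terms cancel.
Column 1: x×2.78 + (z_c − 0 − x)×3.38
Column 2: 1.588×0 + 2.778×2.97 + 31.91×2.86 + (z_c − 1.588 − 34.688)×3.38
The z_c×3.38 term appears on both sides and cancels. Collect the known terms of each column as K = Σ(ρt)_known − 3.38 × (depth of known layers): K_1 = 0 − 3.38×0 = 0; K_2 = 99.51326 − 3.38×(1.588 + 34.688) = −23.09962.
Balance: K_1 − x×(3.38 − 2.78) = K_2, so x = (K_1 − K_2)/(3.38 − 2.78) = 23.0996/0.6 = 38.5 km.

38.5 km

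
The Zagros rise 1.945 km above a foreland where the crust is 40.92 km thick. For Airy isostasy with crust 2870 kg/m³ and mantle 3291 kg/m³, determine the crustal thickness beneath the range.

Root depth r = h ρ_c / (ρ_m − ρ_c) = 1.945 km × 2870 / 421 = 13.26 km.
Total thickness = T + h + r = 40.92 km + 1.945 km + 13.26 km = 56.1 km.

56.1 km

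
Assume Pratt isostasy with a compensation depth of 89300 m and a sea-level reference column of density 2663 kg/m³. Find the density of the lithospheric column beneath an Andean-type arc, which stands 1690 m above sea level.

Pratt balance: ρ_ref D = ρ (D + h).
ρ = ρ_ref D/(D + h) = 2663 × 89300 m/(89300 m + 1690 m) = 2610 kg/m³.

2610 kg/m³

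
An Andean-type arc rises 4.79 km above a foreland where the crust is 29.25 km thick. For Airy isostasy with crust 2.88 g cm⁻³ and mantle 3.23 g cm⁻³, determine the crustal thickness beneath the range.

73.5 km

Root depth r = h ρ_c / (ρ_m − ρ_c) = 4.79 km × 2.88 / 0.35 = 39.41 km.
Total thickness = T + h + r = 29.25 km + 4.79 km + 39.41 km = 73.5 km.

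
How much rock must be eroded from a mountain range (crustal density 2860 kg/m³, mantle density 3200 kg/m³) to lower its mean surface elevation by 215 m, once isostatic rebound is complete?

2020 m

Net drop Δ = e − u = e − e ρ_c/ρ_m = e (ρ_m − ρ_c)/ρ_m.
e = Δ ρ_m/(ρ_m − ρ_c) = 215 m × 3200/340 = 2020 m.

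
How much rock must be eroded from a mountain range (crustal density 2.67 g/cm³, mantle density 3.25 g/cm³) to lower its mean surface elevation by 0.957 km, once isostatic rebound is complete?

5.36 km

Net drop Δ = e − u = e − e ρ_c/ρ_m = e (ρ_m − ρ_c)/ρ_m.
e = Δ ρ_m/(ρ_m − ρ_c) = 0.957 km × 3.25/0.58 = 5.36 km.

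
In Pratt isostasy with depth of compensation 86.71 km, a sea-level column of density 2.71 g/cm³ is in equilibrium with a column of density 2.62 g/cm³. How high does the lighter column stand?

ρ_ref D = ρ (D + h) → h = D (ρ_ref − ρ)/ρ.
h = 86.71 km × (2.71 − 2.62)/2.62 = 2.98 km.

2.98 km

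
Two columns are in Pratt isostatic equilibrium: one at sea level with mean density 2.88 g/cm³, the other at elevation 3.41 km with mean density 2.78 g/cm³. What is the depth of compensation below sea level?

94.8 km

ρ_ref D = ρ (D + h) → D (ρ_ref − ρ) = ρ h.
D = ρ h/(ρ_ref − ρ) = 2.78 × 3.41 km/(2.88 − 2.78) = 94.8 km.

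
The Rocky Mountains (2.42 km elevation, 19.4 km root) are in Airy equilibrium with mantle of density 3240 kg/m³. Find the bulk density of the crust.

2880 kg/m³

ρ_c h = (ρ_m − ρ_c) r → ρ_c (h + r) = ρ_m r → ρ_c = ρ_m r / (h + r).
ρ_c = 3240 × 19.4 km / (2.42 km + 19.4 km) = 2880 kg/m³.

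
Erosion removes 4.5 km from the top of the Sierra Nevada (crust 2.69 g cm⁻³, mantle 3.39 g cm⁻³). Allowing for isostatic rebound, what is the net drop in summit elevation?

Rebound u = e ρ_c/ρ_m = 4.5 km × 2.69/3.39 = 3.571 km.
Net surface drop = e − u = 4.5 km − 3.571 km = e (ρ_m − ρ_c)/ρ_m = 0.929 km.

0.929 km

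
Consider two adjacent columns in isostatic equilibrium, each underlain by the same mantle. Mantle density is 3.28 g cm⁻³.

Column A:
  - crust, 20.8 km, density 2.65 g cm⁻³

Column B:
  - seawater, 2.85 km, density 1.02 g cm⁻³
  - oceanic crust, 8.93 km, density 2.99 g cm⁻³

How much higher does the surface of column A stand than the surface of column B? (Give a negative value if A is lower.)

For any compensation level in the mantle, the mantle terms cancel and isostasy reduces to e = (Σt_A − Σt_B) − (Σ(ρt)_A − Σ(ρt)_B) / ρ_m.
Σt_A = 20.8 km; Σt_B = 11.78 km; Σ(ρt)_A = 55.12; Σ(ρt)_B = 29.6077 (in km·g cm⁻³).
e = (20.8 − 11.78) − (55.12 − 29.6077) / 3.28 = 1.24 km.

1.24 km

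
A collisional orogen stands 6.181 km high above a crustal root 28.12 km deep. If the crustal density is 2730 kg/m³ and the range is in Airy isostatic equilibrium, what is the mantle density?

Airy balance: ρ_c h = (ρ_m − ρ_c) r → ρ_m = ρ_c (1 + h/r).
ρ_m = 2730 × (1 + 6.181 km/28.12 km) = 3330 kg/m³.

3330 kg/m³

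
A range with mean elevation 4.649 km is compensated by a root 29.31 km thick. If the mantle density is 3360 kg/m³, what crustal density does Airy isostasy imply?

ρ_c h = (ρ_m − ρ_c) r → ρ_c (h + r) = ρ_m r → ρ_c = ρ_m r / (h + r).
ρ_c = 3360 × 29.31 km / (4.649 km + 29.31 km) = 2900 kg/m³.

2900 kg/m³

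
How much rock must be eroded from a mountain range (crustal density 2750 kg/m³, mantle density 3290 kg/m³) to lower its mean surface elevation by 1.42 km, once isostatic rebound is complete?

Net drop Δ = e − u = e − e ρ_c/ρ_m = e (ρ_m − ρ_c)/ρ_m.
e = Δ ρ_m/(ρ_m − ρ_c) = 1.42 km × 3290/540 = 8.65 km.

8.65 km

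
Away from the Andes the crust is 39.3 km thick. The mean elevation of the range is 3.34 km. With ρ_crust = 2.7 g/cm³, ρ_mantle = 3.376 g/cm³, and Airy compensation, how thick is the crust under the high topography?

Root depth r = h ρ_c / (ρ_m − ρ_c) = 3.34 km × 2.7 / 0.676 = 13.34 km.
Total thickness = T + h + r = 39.3 km + 3.34 km + 13.34 km = 56 km.

56 km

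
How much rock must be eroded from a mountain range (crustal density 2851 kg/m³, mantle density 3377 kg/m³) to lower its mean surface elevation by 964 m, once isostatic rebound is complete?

6190 m

Net drop Δ = e − u = e − e ρ_c/ρ_m = e (ρ_m − ρ_c)/ρ_m.
e = Δ ρ_m/(ρ_m − ρ_c) = 964 m × 3377/526 = 6190 m.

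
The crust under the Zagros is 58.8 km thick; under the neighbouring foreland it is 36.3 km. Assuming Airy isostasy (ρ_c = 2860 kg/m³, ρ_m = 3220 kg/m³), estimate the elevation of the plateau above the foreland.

Excess crust Δ = 58.8 km − 36.3 km = 22.5 km, split between elevation h and root r with h + r = Δ.
Airy balance ρ_c h = (ρ_m − ρ_c) r gives r = h ρ_c/(ρ_m − ρ_c), so h (1 + ρ_c/(ρ_m − ρ_c)) = Δ, i.e. h = Δ (ρ_m − ρ_c)/ρ_m.
h = 22.5 km × 360/3220 = 2.52 km.

2.52 km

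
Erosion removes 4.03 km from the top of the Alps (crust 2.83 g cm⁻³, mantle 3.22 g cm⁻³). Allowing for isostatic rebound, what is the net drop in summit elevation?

Rebound u = e ρ_c/ρ_m = 4.03 km × 2.83/3.22 = 3.542 km.
Net surface drop = e − u = 4.03 km − 3.542 km = e (ρ_m − ρ_c)/ρ_m = 0.488 km.

0.488 km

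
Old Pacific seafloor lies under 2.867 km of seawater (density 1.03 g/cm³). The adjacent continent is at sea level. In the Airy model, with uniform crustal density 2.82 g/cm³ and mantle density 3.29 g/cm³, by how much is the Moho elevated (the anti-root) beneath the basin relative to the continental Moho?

10.9 km

By Archimedes' principle applied to the lithosphere: replacing crust with seawater at the top is compensated by replacing crust with mantle at the base: d (ρ_c − ρ_w) = a (ρ_m − ρ_c).
a = d (ρ_c − ρ_w)/(ρ_m − ρ_c) = 2.867 km × 1.79/0.47 = 10.9 km.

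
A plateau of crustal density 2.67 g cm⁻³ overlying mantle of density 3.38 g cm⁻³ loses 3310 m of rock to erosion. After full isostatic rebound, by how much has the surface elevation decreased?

Rebound u = e ρ_c/ρ_m = 3310 m × 2.67/3.38 = 2615 m.
Net surface drop = e − u = 3310 m − 2615 m = e (ρ_m − ρ_c)/ρ_m = 695 m.

695 m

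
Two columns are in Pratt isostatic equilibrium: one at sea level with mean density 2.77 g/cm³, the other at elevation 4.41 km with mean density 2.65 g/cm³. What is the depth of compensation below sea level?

ρ_ref D = ρ (D + h) → D (ρ_ref − ρ) = ρ h.
D = ρ h/(ρ_ref − ρ) = 2.65 × 4.41 km/(2.77 − 2.65) = 97.4 km.

97.4 km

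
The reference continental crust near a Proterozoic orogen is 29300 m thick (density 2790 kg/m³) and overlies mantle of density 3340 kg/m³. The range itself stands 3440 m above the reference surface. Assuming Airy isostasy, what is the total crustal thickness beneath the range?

Root depth r = h ρ_c / (ρ_m − ρ_c) = 3440 m × 2790 / 550 = 17450 m.
Total thickness = T + h + r = 29300 m + 3440 m + 17450 m = 50200 m.

50200 m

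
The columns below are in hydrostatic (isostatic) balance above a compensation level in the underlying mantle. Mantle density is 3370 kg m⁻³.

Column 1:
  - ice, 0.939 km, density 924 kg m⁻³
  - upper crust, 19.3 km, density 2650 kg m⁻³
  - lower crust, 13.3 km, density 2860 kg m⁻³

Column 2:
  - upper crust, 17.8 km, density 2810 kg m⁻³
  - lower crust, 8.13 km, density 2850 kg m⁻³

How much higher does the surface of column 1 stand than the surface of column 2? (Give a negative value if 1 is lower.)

For any compensation level in the mantle, the mantle terms cancel and isostasy reduces to e = (Σt_1 − Σt_2) − (Σ(ρt)_1 − Σ(ρt)_2) / ρ_m.
Σt_1 = 33.539 km; Σt_2 = 25.93 km; Σ(ρt)_1 = 90050.636; Σ(ρt)_2 = 73188.5 (in km·kg m⁻³).
e = (33.539 − 25.93) − (90050.636 − 73188.5) / 3370 = 2.61 km.

2.61 km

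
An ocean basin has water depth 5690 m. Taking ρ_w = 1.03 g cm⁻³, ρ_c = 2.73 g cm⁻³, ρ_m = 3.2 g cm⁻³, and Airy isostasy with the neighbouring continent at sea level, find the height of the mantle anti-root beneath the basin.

20600 m

Isostatic balance requires: replacing crust with seawater at the top is compensated by replacing crust with mantle at the base: d (ρ_c − ρ_w) = a (ρ_m − ρ_c).
a = d (ρ_c − ρ_w)/(ρ_m − ρ_c) = 5690 m × 1.7/0.47 = 20600 m.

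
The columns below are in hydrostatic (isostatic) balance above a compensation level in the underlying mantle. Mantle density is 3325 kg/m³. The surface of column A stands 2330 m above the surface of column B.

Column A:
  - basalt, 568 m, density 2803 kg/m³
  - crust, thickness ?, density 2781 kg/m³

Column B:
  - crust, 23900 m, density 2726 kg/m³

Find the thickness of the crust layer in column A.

Take the compensation level at the base of the deeper column (depth z_c below the surface of column A) and equate Σ ρ_i t_i down to z_c; mantle fills any gap and the z_c terms cancel.
Column A: 568×2803 + x×2781 + (z_c − 568 − x)×3325
Column B: 2330×0 + 23900×2726 + (z_c − 2330 − 23900)×3325
The z_c×3325 term appears on both sides and cancels. Collect the known terms of each column as K = Σ(ρt)_known − 3325 × (depth of known layers): K_A = 1592104 − 3325×568 = −296496; K_B = 65151400 − 3325×(2330 + 23900) = −22063350.
Balance: K_A − x×(3325 − 2781) = K_B, so x = (K_A − K_B)/(3325 − 2781) = 21766900/544 = 40000 m.

40000 m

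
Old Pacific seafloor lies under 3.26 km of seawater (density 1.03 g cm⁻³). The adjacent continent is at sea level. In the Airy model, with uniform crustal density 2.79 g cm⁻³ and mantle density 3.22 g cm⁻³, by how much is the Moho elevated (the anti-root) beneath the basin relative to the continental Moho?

13.3 km

By Archimedes' principle applied to the lithosphere: replacing crust with seawater at the top is compensated by replacing crust with mantle at the base: d (ρ_c − ρ_w) = a (ρ_m − ρ_c).
a = d (ρ_c − ρ_w)/(ρ_m − ρ_c) = 3.26 km × 1.76/0.43 = 13.3 km.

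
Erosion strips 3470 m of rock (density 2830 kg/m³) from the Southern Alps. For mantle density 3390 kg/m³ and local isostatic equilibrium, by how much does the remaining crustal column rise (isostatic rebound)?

2900 m

Unloading: uplift u = e ρ_c/ρ_m = 3470 m × 2830/3390 = 2900 m.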